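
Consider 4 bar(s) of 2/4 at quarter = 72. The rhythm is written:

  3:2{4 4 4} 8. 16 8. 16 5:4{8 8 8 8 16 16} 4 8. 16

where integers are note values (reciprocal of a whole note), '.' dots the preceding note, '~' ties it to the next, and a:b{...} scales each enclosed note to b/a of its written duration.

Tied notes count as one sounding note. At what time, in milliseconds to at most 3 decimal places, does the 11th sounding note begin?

note 11 onset = 26/5b = 4333.333ms

1. 0.0ms @ 0 + 555.556ms (2/3)
2. 555.556ms @ 2/3 + 555.556ms (2/3)
3. 1111.111ms @ 4/3 + 555.556ms (2/3)
4. 1666.667ms @ 2 + 625.0ms (3/4)
5. 2291.667ms @ 11/4 + 208.333ms (1/4)
6. 2500.0ms @ 3 + 625.0ms (3/4)
7. 3125.0ms @ 15/4 + 208.333ms (1/4)
8. 3333.333ms @ 4 + 333.333ms (2/5)
9. 3666.667ms @ 22/5 + 333.333ms (2/5)
10. 4000.0ms @ 24/5 + 333.333ms (2/5)
11. 4333.333ms @ 26/5 + 333.333ms (2/5)
12. 4666.667ms @ 28/5 + 166.667ms (1/5)
13. 4833.333ms @ 29/5 + 166.667ms (1/5)
14. 5000.0ms @ 6 + 833.333ms (1)
15. 5833.333ms @ 7 + 625.0ms (3/4)
16. 6458.333ms @ 31/4 + 208.333ms (1/4)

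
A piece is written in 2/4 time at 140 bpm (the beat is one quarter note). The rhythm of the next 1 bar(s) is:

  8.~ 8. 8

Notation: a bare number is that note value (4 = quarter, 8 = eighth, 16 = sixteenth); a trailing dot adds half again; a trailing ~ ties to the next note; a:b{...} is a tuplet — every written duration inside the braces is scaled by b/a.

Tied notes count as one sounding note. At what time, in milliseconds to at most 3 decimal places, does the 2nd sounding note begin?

1. 0.0ms @ 0 + 642.857ms (3/2)
2. 642.857ms @ 3/2 + 214.286ms (1/2)

note 2 onset = 3/2b = 642.857ms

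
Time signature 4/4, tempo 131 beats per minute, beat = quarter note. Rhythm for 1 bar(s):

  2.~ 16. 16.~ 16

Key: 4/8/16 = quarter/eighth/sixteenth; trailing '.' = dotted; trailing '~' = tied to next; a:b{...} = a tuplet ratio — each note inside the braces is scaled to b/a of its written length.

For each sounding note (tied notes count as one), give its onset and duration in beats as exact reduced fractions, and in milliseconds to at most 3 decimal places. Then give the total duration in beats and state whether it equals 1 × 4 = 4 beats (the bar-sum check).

1) 0.0ms=0b +1545.802ms=27/8b
2) 1545.802ms=27/8b +286.26ms=5/8b
Σ=4b of 4 (131bpm 4/4) — PASS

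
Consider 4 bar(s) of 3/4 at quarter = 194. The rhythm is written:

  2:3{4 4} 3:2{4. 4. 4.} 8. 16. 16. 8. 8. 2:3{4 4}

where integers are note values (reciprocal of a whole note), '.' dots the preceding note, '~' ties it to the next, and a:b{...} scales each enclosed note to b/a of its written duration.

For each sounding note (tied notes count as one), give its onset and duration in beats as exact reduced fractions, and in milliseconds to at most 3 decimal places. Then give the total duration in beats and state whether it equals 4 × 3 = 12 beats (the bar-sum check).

1) 0.0ms=0b +463.918ms=3/2b
2) 463.918ms=3/2b +463.918ms=3/2b
3) 927.835ms=3b +309.278ms=1b
4) 1237.113ms=4b +309.278ms=1b
5) 1546.392ms=5b +309.278ms=1b
6) 1855.67ms=6b +231.959ms=3/4b
7) 2087.629ms=27/4b +115.979ms=3/8b
8) 2203.608ms=57/8b +115.979ms=3/8b
9) 2319.588ms=15/2b +231.959ms=3/4b
10) 2551.546ms=33/4b +231.959ms=3/4b
11) 2783.505ms=9b +463.918ms=3/2b
12) 3247.423ms=21/2b +463.918ms=3/2b
Σ=12b of 12 (194bpm 3/4) — PASS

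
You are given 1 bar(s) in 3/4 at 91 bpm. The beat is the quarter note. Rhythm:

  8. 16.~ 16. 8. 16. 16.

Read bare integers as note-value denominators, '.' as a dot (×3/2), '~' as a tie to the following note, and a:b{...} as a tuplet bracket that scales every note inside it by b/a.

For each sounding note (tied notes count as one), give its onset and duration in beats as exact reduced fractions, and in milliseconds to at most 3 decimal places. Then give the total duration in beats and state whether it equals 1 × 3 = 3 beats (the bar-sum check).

1) 0.0ms=0b +494.505ms=3/4b
2) 494.505ms=3/4b +494.505ms=3/4b
3) 989.011ms=3/2b +494.505ms=3/4b
4) 1483.516ms=9/4b +247.253ms=3/8b
5) 1730.769ms=21/8b +247.253ms=3/8b
Σ=3b of 3 (91bpm 3/4) — PASS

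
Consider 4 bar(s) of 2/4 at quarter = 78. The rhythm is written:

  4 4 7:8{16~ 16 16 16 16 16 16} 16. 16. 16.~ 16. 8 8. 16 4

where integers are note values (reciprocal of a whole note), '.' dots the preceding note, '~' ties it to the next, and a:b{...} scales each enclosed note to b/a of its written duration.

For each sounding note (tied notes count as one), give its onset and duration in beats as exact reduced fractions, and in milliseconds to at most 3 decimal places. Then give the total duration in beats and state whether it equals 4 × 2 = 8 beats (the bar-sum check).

1) 0.0ms=0b +769.231ms=1b
2) 769.231ms=1b +769.231ms=1b
3) 1538.462ms=2b +439.56ms=4/7b
4) 1978.022ms=18/7b +219.78ms=2/7b
5) 2197.802ms=20/7b +219.78ms=2/7b
6) 2417.582ms=22/7b +219.78ms=2/7b
7) 2637.363ms=24/7b +219.78ms=2/7b
8) 2857.143ms=26/7b +219.78ms=2/7b
9) 3076.923ms=4b +288.462ms=3/8b
10) 3365.385ms=35/8b +288.462ms=3/8b
11) 3653.846ms=19/4b +576.923ms=3/4b
12) 4230.769ms=11/2b +384.615ms=1/2b
13) 4615.385ms=6b +576.923ms=3/4b
14) 5192.308ms=27/4b +192.308ms=1/4b
15) 5384.615ms=7b +769.231ms=1b
Σ=8b of 8 (78bpm 2/4) — PASS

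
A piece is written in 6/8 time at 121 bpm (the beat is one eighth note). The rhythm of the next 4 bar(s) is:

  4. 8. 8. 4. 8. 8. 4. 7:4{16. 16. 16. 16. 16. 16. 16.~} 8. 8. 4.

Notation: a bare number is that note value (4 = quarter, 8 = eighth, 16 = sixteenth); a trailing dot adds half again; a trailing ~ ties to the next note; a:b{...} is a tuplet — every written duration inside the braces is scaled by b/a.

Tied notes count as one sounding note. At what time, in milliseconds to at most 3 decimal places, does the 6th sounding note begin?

note 6 onset = 21/2b = 5206.612ms

1. 0.0ms @ 0 + 1487.603ms (3)
2. 1487.603ms @ 3 + 743.802ms (3/2)
3. 2231.405ms @ 9/2 + 743.802ms (3/2)
4. 2975.207ms @ 6 + 1487.603ms (3)
5. 4462.81ms @ 9 + 743.802ms (3/2)
6. 5206.612ms @ 21/2 + 743.802ms (3/2)
7. 5950.413ms @ 12 + 1487.603ms (3)
8. 7438.017ms @ 15 + 212.515ms (3/7)
9. 7650.531ms @ 108/7 + 212.515ms (3/7)
10. 7863.046ms @ 111/7 + 212.515ms (3/7)
11. 8075.561ms @ 114/7 + 212.515ms (3/7)
12. 8288.076ms @ 117/7 + 212.515ms (3/7)
13. 8500.59ms @ 120/7 + 212.515ms (3/7)
14. 8713.105ms @ 123/7 + 956.316ms (27/14)
15. 9669.421ms @ 39/2 + 743.802ms (3/2)
16. 10413.223ms @ 21 + 1487.603ms (3)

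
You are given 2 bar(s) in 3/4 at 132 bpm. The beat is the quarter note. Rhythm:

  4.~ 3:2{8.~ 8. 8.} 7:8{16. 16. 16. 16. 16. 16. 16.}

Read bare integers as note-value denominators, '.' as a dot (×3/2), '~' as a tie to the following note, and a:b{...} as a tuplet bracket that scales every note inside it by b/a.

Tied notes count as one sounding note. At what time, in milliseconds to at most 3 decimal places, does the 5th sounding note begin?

note 5 onset = 27/7b = 1753.247ms

1. 0.0ms @ 0 + 1136.364ms (5/2)
2. 1136.364ms @ 5/2 + 227.273ms (1/2)
3. 1363.636ms @ 3 + 194.805ms (3/7)
4. 1558.442ms @ 24/7 + 194.805ms (3/7)
5. 1753.247ms @ 27/7 + 194.805ms (3/7)
6. 1948.052ms @ 30/7 + 194.805ms (3/7)
7. 2142.857ms @ 33/7 + 194.805ms (3/7)
8. 2337.662ms @ 36/7 + 194.805ms (3/7)
9. 2532.468ms @ 39/7 + 194.805ms (3/7)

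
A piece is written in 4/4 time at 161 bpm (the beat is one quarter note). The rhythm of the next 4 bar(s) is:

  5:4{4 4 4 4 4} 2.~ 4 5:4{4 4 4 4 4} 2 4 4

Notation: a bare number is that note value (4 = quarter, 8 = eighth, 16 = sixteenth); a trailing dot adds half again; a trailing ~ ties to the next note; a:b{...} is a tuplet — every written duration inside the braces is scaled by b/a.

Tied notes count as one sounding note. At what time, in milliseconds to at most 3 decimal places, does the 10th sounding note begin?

note 10 onset = 52/5b = 3875.776ms

1. 0.0ms @ 0 + 298.137ms (4/5)
2. 298.137ms @ 4/5 + 298.137ms (4/5)
3. 596.273ms @ 8/5 + 298.137ms (4/5)
4. 894.41ms @ 12/5 + 298.137ms (4/5)
5. 1192.547ms @ 16/5 + 298.137ms (4/5)
6. 1490.683ms @ 4 + 1490.683ms (4)
7. 2981.366ms @ 8 + 298.137ms (4/5)
8. 3279.503ms @ 44/5 + 298.137ms (4/5)
9. 3577.64ms @ 48/5 + 298.137ms (4/5)
10. 3875.776ms @ 52/5 + 298.137ms (4/5)
11. 4173.913ms @ 56/5 + 298.137ms (4/5)
12. 4472.05ms @ 12 + 745.342ms (2)
13. 5217.391ms @ 14 + 372.671ms (1)
14. 5590.062ms @ 15 + 372.671ms (1)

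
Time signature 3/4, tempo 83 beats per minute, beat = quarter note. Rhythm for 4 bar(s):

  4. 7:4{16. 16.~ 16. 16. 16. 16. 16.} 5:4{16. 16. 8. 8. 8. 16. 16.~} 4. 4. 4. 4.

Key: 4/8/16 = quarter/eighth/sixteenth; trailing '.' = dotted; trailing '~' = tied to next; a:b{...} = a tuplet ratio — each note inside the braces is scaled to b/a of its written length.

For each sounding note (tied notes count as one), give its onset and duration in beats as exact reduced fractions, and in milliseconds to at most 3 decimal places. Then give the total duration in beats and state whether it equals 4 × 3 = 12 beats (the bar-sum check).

1) 0.0ms=0b +1084.337ms=3/2b
2) 1084.337ms=3/2b +154.905ms=3/14b
3) 1239.243ms=12/7b +309.811ms=3/7b
4) 1549.053ms=15/7b +154.905ms=3/14b
5) 1703.959ms=33/14b +154.905ms=3/14b
6) 1858.864ms=18/7b +154.905ms=3/14b
7) 2013.769ms=39/14b +154.905ms=3/14b
8) 2168.675ms=3b +216.867ms=3/10b
9) 2385.542ms=33/10b +216.867ms=3/10b
10) 2602.41ms=18/5b +433.735ms=3/5b
11) 3036.145ms=21/5b +433.735ms=3/5b
12) 3469.88ms=24/5b +433.735ms=3/5b
13) 3903.614ms=27/5b +216.867ms=3/10b
14) 4120.482ms=57/10b +1301.205ms=9/5b
15) 5421.687ms=15/2b +1084.337ms=3/2b
16) 6506.024ms=9b +1084.337ms=3/2b
17) 7590.361ms=21/2b +1084.337ms=3/2b
Σ=12b of 12 (83bpm 3/4) — PASS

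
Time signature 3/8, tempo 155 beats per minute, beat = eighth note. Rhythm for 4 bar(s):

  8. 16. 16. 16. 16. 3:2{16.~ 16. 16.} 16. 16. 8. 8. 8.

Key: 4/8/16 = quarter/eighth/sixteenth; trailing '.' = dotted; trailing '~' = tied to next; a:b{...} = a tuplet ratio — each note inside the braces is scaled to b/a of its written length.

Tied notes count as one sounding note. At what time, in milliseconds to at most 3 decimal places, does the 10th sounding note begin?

note 10 onset = 15/2b = 2903.226ms

1. 0.0ms @ 0 + 580.645ms (3/2)
2. 580.645ms @ 3/2 + 290.323ms (3/4)
3. 870.968ms @ 9/4 + 290.323ms (3/4)
4. 1161.29ms @ 3 + 290.323ms (3/4)
5. 1451.613ms @ 15/4 + 290.323ms (3/4)
6. 1741.935ms @ 9/2 + 387.097ms (1)
7. 2129.032ms @ 11/2 + 193.548ms (1/2)
8. 2322.581ms @ 6 + 290.323ms (3/4)
9. 2612.903ms @ 27/4 + 290.323ms (3/4)
10. 2903.226ms @ 15/2 + 580.645ms (3/2)
11. 3483.871ms @ 9 + 580.645ms (3/2)
12. 4064.516ms @ 21/2 + 580.645ms (3/2)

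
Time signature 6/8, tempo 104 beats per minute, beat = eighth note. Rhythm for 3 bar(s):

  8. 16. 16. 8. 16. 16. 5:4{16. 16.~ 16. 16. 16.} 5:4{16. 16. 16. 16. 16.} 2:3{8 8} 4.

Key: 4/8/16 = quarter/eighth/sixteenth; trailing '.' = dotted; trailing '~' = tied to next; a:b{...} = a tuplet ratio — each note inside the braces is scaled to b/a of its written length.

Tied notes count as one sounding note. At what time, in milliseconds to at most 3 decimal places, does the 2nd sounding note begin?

note 2 onset = 3/2b = 865.385ms

1. 0.0ms @ 0 + 865.385ms (3/2)
2. 865.385ms @ 3/2 + 432.692ms (3/4)
3. 1298.077ms @ 9/4 + 432.692ms (3/4)
4. 1730.769ms @ 3 + 865.385ms (3/2)
5. 2596.154ms @ 9/2 + 432.692ms (3/4)
6. 3028.846ms @ 21/4 + 432.692ms (3/4)
7. 3461.538ms @ 6 + 346.154ms (3/5)
8. 3807.692ms @ 33/5 + 692.308ms (6/5)
9. 4500.0ms @ 39/5 + 346.154ms (3/5)
10. 4846.154ms @ 42/5 + 346.154ms (3/5)
11. 5192.308ms @ 9 + 346.154ms (3/5)
12. 5538.462ms @ 48/5 + 346.154ms (3/5)
13. 5884.615ms @ 51/5 + 346.154ms (3/5)
14. 6230.769ms @ 54/5 + 346.154ms (3/5)
15. 6576.923ms @ 57/5 + 346.154ms (3/5)
16. 6923.077ms @ 12 + 865.385ms (3/2)
17. 7788.462ms @ 27/2 + 865.385ms (3/2)
18. 8653.846ms @ 15 + 1730.769ms (3)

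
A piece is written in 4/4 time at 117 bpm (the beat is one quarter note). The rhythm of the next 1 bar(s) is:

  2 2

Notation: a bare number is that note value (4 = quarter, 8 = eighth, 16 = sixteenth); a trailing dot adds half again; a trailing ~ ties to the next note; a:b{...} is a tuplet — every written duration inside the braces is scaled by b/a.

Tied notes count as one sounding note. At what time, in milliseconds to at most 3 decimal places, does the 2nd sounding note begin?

note 2 onset = 2b = 1025.641ms

1. 0.0ms @ 0 + 1025.641ms (2)
2. 1025.641ms @ 2 + 1025.641ms (2)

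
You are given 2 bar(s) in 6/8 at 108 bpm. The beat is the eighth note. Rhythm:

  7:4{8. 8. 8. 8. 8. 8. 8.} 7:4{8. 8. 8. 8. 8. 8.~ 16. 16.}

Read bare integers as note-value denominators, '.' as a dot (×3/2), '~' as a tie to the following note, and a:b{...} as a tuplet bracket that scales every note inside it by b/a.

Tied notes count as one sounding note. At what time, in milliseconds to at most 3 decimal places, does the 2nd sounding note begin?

1. 0.0ms @ 0 + 476.19ms (6/7)
2. 476.19ms @ 6/7 + 476.19ms (6/7)
3. 952.381ms @ 12/7 + 476.19ms (6/7)
4. 1428.571ms @ 18/7 + 476.19ms (6/7)
5. 1904.762ms @ 24/7 + 476.19ms (6/7)
6. 2380.952ms @ 30/7 + 476.19ms (6/7)
7. 2857.143ms @ 36/7 + 476.19ms (6/7)
8. 3333.333ms @ 6 + 476.19ms (6/7)
9. 3809.524ms @ 48/7 + 476.19ms (6/7)
10. 4285.714ms @ 54/7 + 476.19ms (6/7)
11. 4761.905ms @ 60/7 + 476.19ms (6/7)
12. 5238.095ms @ 66/7 + 476.19ms (6/7)
13. 5714.286ms @ 72/7 + 714.286ms (9/7)
14. 6428.571ms @ 81/7 + 238.095ms (3/7)

note 2 onset = 6/7b = 476.19ms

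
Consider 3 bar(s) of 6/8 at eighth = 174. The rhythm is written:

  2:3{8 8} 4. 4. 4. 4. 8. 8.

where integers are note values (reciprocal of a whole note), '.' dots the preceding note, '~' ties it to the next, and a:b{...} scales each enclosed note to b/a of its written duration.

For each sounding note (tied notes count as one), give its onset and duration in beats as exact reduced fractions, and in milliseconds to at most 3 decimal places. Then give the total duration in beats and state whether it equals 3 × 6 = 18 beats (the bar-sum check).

1) 0.0ms=0b +517.241ms=3/2b
2) 517.241ms=3/2b +517.241ms=3/2b
3) 1034.483ms=3b +1034.483ms=3b
4) 2068.966ms=6b +1034.483ms=3b
5) 3103.448ms=9b +1034.483ms=3b
6) 4137.931ms=12b +1034.483ms=3b
7) 5172.414ms=15b +517.241ms=3/2b
8) 5689.655ms=33/2b +517.241ms=3/2b
Σ=18b of 18 (174bpm 6/8) — PASS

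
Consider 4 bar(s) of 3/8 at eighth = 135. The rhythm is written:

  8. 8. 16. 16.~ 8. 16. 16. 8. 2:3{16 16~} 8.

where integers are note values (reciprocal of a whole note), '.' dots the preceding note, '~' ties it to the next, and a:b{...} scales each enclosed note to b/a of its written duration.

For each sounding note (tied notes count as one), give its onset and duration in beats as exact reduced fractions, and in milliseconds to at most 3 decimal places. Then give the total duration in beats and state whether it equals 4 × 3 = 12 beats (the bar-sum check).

1) 0.0ms=0b +666.667ms=3/2b
2) 666.667ms=3/2b +666.667ms=3/2b
3) 1333.333ms=3b +333.333ms=3/4b
4) 1666.667ms=15/4b +1000.0ms=9/4b
5) 2666.667ms=6b +333.333ms=3/4b
6) 3000.0ms=27/4b +333.333ms=3/4b
7) 3333.333ms=15/2b +666.667ms=3/2b
8) 4000.0ms=9b +333.333ms=3/4b
9) 4333.333ms=39/4b +1000.0ms=9/4b
Σ=12b of 12 (135bpm 3/8) — PASS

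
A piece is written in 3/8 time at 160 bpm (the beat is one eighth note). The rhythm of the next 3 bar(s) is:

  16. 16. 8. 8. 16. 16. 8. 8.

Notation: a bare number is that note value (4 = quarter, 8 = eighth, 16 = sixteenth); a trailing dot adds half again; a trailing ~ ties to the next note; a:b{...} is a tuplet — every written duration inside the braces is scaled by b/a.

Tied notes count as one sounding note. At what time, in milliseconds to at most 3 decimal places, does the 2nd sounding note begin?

1. 0.0ms @ 0 + 281.25ms (3/4)
2. 281.25ms @ 3/4 + 281.25ms (3/4)
3. 562.5ms @ 3/2 + 562.5ms (3/2)
4. 1125.0ms @ 3 + 562.5ms (3/2)
5. 1687.5ms @ 9/2 + 281.25ms (3/4)
6. 1968.75ms @ 21/4 + 281.25ms (3/4)
7. 2250.0ms @ 6 + 562.5ms (3/2)
8. 2812.5ms @ 15/2 + 562.5ms (3/2)

note 2 onset = 3/4b = 281.25ms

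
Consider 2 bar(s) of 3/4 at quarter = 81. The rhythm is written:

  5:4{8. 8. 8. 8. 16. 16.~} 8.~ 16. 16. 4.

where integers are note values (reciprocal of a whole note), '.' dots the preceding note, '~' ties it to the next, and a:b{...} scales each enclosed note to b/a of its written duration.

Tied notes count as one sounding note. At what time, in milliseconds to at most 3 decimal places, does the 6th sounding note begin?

1. 0.0ms @ 0 + 444.444ms (3/5)
2. 444.444ms @ 3/5 + 444.444ms (3/5)
3. 888.889ms @ 6/5 + 444.444ms (3/5)
4. 1333.333ms @ 9/5 + 444.444ms (3/5)
5. 1777.778ms @ 12/5 + 222.222ms (3/10)
6. 2000.0ms @ 27/10 + 1055.556ms (57/40)
7. 3055.556ms @ 33/8 + 277.778ms (3/8)
8. 3333.333ms @ 9/2 + 1111.111ms (3/2)

note 6 onset = 27/10b = 2000.0ms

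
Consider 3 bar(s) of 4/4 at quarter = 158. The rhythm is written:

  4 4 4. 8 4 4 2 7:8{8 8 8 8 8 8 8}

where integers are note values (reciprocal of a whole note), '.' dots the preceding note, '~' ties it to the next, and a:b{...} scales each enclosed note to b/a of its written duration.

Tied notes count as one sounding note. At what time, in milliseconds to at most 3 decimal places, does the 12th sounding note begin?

note 12 onset = 72/7b = 3905.967ms

1. 0.0ms @ 0 + 379.747ms (1)
2. 379.747ms @ 1 + 379.747ms (1)
3. 759.494ms @ 2 + 569.62ms (3/2)
4. 1329.114ms @ 7/2 + 189.873ms (1/2)
5. 1518.987ms @ 4 + 379.747ms (1)
6. 1898.734ms @ 5 + 379.747ms (1)
7. 2278.481ms @ 6 + 759.494ms (2)
8. 3037.975ms @ 8 + 216.998ms (4/7)
9. 3254.973ms @ 60/7 + 216.998ms (4/7)
10. 3471.971ms @ 64/7 + 216.998ms (4/7)
11. 3688.969ms @ 68/7 + 216.998ms (4/7)
12. 3905.967ms @ 72/7 + 216.998ms (4/7)
13. 4122.966ms @ 76/7 + 216.998ms (4/7)
14. 4339.964ms @ 80/7 + 216.998ms (4/7)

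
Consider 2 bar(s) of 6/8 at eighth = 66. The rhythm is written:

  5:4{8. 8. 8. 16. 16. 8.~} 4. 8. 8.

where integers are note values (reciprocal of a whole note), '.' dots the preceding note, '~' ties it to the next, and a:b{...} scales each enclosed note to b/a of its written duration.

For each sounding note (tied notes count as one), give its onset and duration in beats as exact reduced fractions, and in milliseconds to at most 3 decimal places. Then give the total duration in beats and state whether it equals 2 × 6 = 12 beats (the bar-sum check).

1) 0.0ms=0b +1090.909ms=6/5b
2) 1090.909ms=6/5b +1090.909ms=6/5b
3) 2181.818ms=12/5b +1090.909ms=6/5b
4) 3272.727ms=18/5b +545.455ms=3/5b
5) 3818.182ms=21/5b +545.455ms=3/5b
6) 4363.636ms=24/5b +3818.182ms=21/5b
7) 8181.818ms=9b +1363.636ms=3/2b
8) 9545.455ms=21/2b +1363.636ms=3/2b
Σ=12b of 12 (66bpm 6/8) — PASS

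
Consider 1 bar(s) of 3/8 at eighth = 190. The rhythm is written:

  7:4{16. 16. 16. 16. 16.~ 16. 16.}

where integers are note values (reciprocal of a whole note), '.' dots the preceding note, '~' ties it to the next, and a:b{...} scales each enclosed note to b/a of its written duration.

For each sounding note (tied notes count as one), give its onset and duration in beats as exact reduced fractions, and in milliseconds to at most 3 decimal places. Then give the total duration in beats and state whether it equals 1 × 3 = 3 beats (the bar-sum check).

1) 0.0ms=0b +135.338ms=3/7b
2) 135.338ms=3/7b +135.338ms=3/7b
3) 270.677ms=6/7b +135.338ms=3/7b
4) 406.015ms=9/7b +135.338ms=3/7b
5) 541.353ms=12/7b +270.677ms=6/7b
6) 812.03ms=18/7b +135.338ms=3/7b
Σ=3b of 3 (190bpm 3/8) — PASS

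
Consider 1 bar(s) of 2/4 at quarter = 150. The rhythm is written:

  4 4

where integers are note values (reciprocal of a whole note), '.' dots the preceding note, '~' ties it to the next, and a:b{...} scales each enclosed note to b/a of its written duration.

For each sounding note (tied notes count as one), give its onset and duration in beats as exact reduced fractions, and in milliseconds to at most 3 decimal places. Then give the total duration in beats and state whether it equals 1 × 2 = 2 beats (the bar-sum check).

1) 0.0ms=0b +400.0ms=1b
2) 400.0ms=1b +400.0ms=1b
Σ=2b of 2 (150bpm 2/4) — PASS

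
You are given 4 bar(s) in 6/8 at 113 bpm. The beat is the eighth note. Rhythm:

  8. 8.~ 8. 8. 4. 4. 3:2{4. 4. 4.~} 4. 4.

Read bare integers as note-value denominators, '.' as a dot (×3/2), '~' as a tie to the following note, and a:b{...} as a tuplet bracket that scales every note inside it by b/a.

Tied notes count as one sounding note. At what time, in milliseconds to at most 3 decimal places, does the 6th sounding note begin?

note 6 onset = 12b = 6371.681ms

1. 0.0ms @ 0 + 796.46ms (3/2)
2. 796.46ms @ 3/2 + 1592.92ms (3)
3. 2389.381ms @ 9/2 + 796.46ms (3/2)
4. 3185.841ms @ 6 + 1592.92ms (3)
5. 4778.761ms @ 9 + 1592.92ms (3)
6. 6371.681ms @ 12 + 1061.947ms (2)
7. 7433.628ms @ 14 + 1061.947ms (2)
8. 8495.575ms @ 16 + 2654.867ms (5)
9. 11150.442ms @ 21 + 1592.92ms (3)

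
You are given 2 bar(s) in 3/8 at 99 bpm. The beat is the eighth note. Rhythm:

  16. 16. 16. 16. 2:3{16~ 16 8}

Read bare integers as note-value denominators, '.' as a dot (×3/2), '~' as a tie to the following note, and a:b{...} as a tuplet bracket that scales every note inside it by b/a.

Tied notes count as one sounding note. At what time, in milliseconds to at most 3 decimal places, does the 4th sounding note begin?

note 4 onset = 9/4b = 1363.636ms

1. 0.0ms @ 0 + 454.545ms (3/4)
2. 454.545ms @ 3/4 + 454.545ms (3/4)
3. 909.091ms @ 3/2 + 454.545ms (3/4)
4. 1363.636ms @ 9/4 + 454.545ms (3/4)
5. 1818.182ms @ 3 + 909.091ms (3/2)
6. 2727.273ms @ 9/2 + 909.091ms (3/2)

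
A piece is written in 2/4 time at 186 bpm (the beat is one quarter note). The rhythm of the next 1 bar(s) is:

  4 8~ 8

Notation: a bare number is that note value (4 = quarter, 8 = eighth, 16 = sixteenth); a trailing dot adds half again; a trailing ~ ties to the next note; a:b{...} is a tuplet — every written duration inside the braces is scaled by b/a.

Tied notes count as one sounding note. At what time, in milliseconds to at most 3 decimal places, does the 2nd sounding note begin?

note 2 onset = 1b = 322.581ms

1. 0.0ms @ 0 + 322.581ms (1)
2. 322.581ms @ 1 + 322.581ms (1)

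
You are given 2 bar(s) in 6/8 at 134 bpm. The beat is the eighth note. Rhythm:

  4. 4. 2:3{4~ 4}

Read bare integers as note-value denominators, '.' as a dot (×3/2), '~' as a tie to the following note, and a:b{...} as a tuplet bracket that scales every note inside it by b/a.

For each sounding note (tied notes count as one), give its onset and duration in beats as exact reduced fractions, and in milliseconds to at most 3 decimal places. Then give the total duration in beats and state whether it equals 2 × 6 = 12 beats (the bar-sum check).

1) 0.0ms=0b +1343.284ms=3b
2) 1343.284ms=3b +1343.284ms=3b
3) 2686.567ms=6b +2686.567ms=6b
Σ=12b of 12 (134bpm 6/8) — PASS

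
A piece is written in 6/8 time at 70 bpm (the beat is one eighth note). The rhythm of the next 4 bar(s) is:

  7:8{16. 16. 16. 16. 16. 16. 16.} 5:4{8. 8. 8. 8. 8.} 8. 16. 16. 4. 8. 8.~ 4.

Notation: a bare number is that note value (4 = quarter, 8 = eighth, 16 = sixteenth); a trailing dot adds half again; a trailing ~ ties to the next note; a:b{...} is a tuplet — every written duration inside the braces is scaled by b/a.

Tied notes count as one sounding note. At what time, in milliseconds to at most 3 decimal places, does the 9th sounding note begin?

note 9 onset = 36/5b = 6171.429ms

1. 0.0ms @ 0 + 734.694ms (6/7)
2. 734.694ms @ 6/7 + 734.694ms (6/7)
3. 1469.388ms @ 12/7 + 734.694ms (6/7)
4. 2204.082ms @ 18/7 + 734.694ms (6/7)
5. 2938.776ms @ 24/7 + 734.694ms (6/7)
6. 3673.469ms @ 30/7 + 734.694ms (6/7)
7. 4408.163ms @ 36/7 + 734.694ms (6/7)
8. 5142.857ms @ 6 + 1028.571ms (6/5)
9. 6171.429ms @ 36/5 + 1028.571ms (6/5)
10. 7200.0ms @ 42/5 + 1028.571ms (6/5)
11. 8228.571ms @ 48/5 + 1028.571ms (6/5)
12. 9257.143ms @ 54/5 + 1028.571ms (6/5)
13. 10285.714ms @ 12 + 1285.714ms (3/2)
14. 11571.429ms @ 27/2 + 642.857ms (3/4)
15. 12214.286ms @ 57/4 + 642.857ms (3/4)
16. 12857.143ms @ 15 + 2571.429ms (3)
17. 15428.571ms @ 18 + 1285.714ms (3/2)
18. 16714.286ms @ 39/2 + 3857.143ms (9/2)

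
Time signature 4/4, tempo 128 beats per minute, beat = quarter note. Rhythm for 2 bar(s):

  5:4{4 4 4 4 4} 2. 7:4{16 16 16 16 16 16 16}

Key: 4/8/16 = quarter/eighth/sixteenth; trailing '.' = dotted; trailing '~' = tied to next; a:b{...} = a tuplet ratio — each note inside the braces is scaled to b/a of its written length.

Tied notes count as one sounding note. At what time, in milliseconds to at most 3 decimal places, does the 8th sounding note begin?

note 8 onset = 50/7b = 3348.214ms

1. 0.0ms @ 0 + 375.0ms (4/5)
2. 375.0ms @ 4/5 + 375.0ms (4/5)
3. 750.0ms @ 8/5 + 375.0ms (4/5)
4. 1125.0ms @ 12/5 + 375.0ms (4/5)
5. 1500.0ms @ 16/5 + 375.0ms (4/5)
6. 1875.0ms @ 4 + 1406.25ms (3)
7. 3281.25ms @ 7 + 66.964ms (1/7)
8. 3348.214ms @ 50/7 + 66.964ms (1/7)
9. 3415.179ms @ 51/7 + 66.964ms (1/7)
10. 3482.143ms @ 52/7 + 66.964ms (1/7)
11. 3549.107ms @ 53/7 + 66.964ms (1/7)
12. 3616.071ms @ 54/7 + 66.964ms (1/7)
13. 3683.036ms @ 55/7 + 66.964ms (1/7)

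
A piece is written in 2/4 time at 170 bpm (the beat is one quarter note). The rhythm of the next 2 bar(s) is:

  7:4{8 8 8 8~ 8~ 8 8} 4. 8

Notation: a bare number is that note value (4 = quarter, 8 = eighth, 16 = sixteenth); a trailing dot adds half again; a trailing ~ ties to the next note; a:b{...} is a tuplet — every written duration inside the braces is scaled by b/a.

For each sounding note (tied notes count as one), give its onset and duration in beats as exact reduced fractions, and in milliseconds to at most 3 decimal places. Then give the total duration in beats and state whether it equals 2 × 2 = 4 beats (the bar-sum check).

1) 0.0ms=0b +100.84ms=2/7b
2) 100.84ms=2/7b +100.84ms=2/7b
3) 201.681ms=4/7b +100.84ms=2/7b
4) 302.521ms=6/7b +302.521ms=6/7b
5) 605.042ms=12/7b +100.84ms=2/7b
6) 705.882ms=2b +529.412ms=3/2b
7) 1235.294ms=7/2b +176.471ms=1/2b
Σ=4b of 4 (170bpm 2/4) — PASS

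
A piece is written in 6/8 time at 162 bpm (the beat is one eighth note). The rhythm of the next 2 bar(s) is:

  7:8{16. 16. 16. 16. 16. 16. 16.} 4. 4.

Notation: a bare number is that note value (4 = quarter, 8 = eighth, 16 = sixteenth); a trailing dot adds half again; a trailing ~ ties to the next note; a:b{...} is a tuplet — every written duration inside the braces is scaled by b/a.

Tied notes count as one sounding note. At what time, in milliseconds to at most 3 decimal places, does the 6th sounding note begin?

note 6 onset = 30/7b = 1587.302ms

1. 0.0ms @ 0 + 317.46ms (6/7)
2. 317.46ms @ 6/7 + 317.46ms (6/7)
3. 634.921ms @ 12/7 + 317.46ms (6/7)
4. 952.381ms @ 18/7 + 317.46ms (6/7)
5. 1269.841ms @ 24/7 + 317.46ms (6/7)
6. 1587.302ms @ 30/7 + 317.46ms (6/7)
7. 1904.762ms @ 36/7 + 317.46ms (6/7)
8. 2222.222ms @ 6 + 1111.111ms (3)
9. 3333.333ms @ 9 + 1111.111ms (3)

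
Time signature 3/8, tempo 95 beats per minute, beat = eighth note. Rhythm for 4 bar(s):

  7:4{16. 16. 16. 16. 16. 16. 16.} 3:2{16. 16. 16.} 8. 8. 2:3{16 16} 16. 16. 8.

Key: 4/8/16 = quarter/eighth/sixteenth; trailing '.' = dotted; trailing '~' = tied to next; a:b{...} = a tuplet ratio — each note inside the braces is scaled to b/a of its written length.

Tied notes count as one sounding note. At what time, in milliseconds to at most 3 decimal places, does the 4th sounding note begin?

note 4 onset = 9/7b = 812.03ms

1. 0.0ms @ 0 + 270.677ms (3/7)
2. 270.677ms @ 3/7 + 270.677ms (3/7)
3. 541.353ms @ 6/7 + 270.677ms (3/7)
4. 812.03ms @ 9/7 + 270.677ms (3/7)
5. 1082.707ms @ 12/7 + 270.677ms (3/7)
6. 1353.383ms @ 15/7 + 270.677ms (3/7)
7. 1624.06ms @ 18/7 + 270.677ms (3/7)
8. 1894.737ms @ 3 + 315.789ms (1/2)
9. 2210.526ms @ 7/2 + 315.789ms (1/2)
10. 2526.316ms @ 4 + 315.789ms (1/2)
11. 2842.105ms @ 9/2 + 947.368ms (3/2)
12. 3789.474ms @ 6 + 947.368ms (3/2)
13. 4736.842ms @ 15/2 + 473.684ms (3/4)
14. 5210.526ms @ 33/4 + 473.684ms (3/4)
15. 5684.211ms @ 9 + 473.684ms (3/4)
16. 6157.895ms @ 39/4 + 473.684ms (3/4)
17. 6631.579ms @ 21/2 + 947.368ms (3/2)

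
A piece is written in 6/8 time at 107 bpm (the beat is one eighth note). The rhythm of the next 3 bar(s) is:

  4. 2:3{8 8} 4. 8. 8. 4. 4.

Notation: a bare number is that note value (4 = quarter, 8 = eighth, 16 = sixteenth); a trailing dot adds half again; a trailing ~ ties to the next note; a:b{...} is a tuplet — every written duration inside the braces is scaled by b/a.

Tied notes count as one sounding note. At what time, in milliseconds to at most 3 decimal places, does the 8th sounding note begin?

note 8 onset = 15b = 8411.215ms

1. 0.0ms @ 0 + 1682.243ms (3)
2. 1682.243ms @ 3 + 841.121ms (3/2)
3. 2523.364ms @ 9/2 + 841.121ms (3/2)
4. 3364.486ms @ 6 + 1682.243ms (3)
5. 5046.729ms @ 9 + 841.121ms (3/2)
6. 5887.85ms @ 21/2 + 841.121ms (3/2)
7. 6728.972ms @ 12 + 1682.243ms (3)
8. 8411.215ms @ 15 + 1682.243ms (3)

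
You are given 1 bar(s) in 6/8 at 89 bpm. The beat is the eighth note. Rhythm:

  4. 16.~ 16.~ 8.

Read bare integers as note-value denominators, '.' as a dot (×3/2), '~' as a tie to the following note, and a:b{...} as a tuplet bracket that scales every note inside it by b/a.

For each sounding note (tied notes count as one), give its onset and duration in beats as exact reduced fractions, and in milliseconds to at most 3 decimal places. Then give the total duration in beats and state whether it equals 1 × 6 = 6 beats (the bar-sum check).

1) 0.0ms=0b +2022.472ms=3b
2) 2022.472ms=3b +2022.472ms=3b
Σ=6b of 6 (89bpm 6/8) — PASS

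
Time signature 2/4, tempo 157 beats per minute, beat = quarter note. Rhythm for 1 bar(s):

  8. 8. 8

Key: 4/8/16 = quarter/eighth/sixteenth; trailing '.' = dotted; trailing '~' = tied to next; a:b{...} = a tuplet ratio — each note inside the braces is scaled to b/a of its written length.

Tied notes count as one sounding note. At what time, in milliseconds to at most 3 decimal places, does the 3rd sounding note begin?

1. 0.0ms @ 0 + 286.624ms (3/4)
2. 286.624ms @ 3/4 + 286.624ms (3/4)
3. 573.248ms @ 3/2 + 191.083ms (1/2)

note 3 onset = 3/2b = 573.248ms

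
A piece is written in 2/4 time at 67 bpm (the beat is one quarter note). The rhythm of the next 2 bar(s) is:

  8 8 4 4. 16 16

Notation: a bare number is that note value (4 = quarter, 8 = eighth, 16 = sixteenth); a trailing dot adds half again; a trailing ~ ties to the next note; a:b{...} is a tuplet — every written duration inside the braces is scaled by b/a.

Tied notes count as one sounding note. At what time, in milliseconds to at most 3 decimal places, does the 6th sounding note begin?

note 6 onset = 15/4b = 3358.209ms

1. 0.0ms @ 0 + 447.761ms (1/2)
2. 447.761ms @ 1/2 + 447.761ms (1/2)
3. 895.522ms @ 1 + 895.522ms (1)
4. 1791.045ms @ 2 + 1343.284ms (3/2)
5. 3134.328ms @ 7/2 + 223.881ms (1/4)
6. 3358.209ms @ 15/4 + 223.881ms (1/4)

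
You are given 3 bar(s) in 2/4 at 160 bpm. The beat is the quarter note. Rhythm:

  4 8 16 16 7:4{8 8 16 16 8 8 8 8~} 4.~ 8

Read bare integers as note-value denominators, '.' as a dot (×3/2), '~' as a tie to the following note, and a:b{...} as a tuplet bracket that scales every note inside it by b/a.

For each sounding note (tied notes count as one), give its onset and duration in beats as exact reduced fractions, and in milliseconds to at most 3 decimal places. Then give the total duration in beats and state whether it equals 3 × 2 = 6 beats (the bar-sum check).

1) 0.0ms=0b +375.0ms=1b
2) 375.0ms=1b +187.5ms=1/2b
3) 562.5ms=3/2b +93.75ms=1/4b
4) 656.25ms=7/4b +93.75ms=1/4b
5) 750.0ms=2b +107.143ms=2/7b
6) 857.143ms=16/7b +107.143ms=2/7b
7) 964.286ms=18/7b +53.571ms=1/7b
8) 1017.857ms=19/7b +53.571ms=1/7b
9) 1071.429ms=20/7b +107.143ms=2/7b
10) 1178.571ms=22/7b +107.143ms=2/7b
11) 1285.714ms=24/7b +107.143ms=2/7b
12) 1392.857ms=26/7b +857.143ms=16/7b
Σ=6b of 6 (160bpm 2/4) — PASS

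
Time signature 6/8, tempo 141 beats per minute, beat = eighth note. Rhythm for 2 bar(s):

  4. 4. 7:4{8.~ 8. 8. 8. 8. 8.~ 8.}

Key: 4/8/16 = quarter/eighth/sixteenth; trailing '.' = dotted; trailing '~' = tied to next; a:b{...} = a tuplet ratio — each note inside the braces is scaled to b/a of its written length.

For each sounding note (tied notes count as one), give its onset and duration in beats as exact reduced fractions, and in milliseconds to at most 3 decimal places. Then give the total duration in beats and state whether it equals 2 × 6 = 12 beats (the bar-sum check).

1) 0.0ms=0b +1276.596ms=3b
2) 1276.596ms=3b +1276.596ms=3b
3) 2553.191ms=6b +729.483ms=12/7b
4) 3282.675ms=54/7b +364.742ms=6/7b
5) 3647.416ms=60/7b +364.742ms=6/7b
6) 4012.158ms=66/7b +364.742ms=6/7b
7) 4376.9ms=72/7b +729.483ms=12/7b
Σ=12b of 12 (141bpm 6/8) — PASS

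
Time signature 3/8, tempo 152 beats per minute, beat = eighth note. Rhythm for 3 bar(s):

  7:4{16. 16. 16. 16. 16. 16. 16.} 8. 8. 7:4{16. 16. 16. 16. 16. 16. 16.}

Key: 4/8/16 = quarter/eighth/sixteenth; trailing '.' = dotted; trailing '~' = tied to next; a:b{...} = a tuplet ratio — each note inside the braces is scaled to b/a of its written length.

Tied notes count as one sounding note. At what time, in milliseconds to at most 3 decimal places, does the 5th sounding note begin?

1. 0.0ms @ 0 + 169.173ms (3/7)
2. 169.173ms @ 3/7 + 169.173ms (3/7)
3. 338.346ms @ 6/7 + 169.173ms (3/7)
4. 507.519ms @ 9/7 + 169.173ms (3/7)
5. 676.692ms @ 12/7 + 169.173ms (3/7)
6. 845.865ms @ 15/7 + 169.173ms (3/7)
7. 1015.038ms @ 18/7 + 169.173ms (3/7)
8. 1184.211ms @ 3 + 592.105ms (3/2)
9. 1776.316ms @ 9/2 + 592.105ms (3/2)
10. 2368.421ms @ 6 + 169.173ms (3/7)
11. 2537.594ms @ 45/7 + 169.173ms (3/7)
12. 2706.767ms @ 48/7 + 169.173ms (3/7)
13. 2875.94ms @ 51/7 + 169.173ms (3/7)
14. 3045.113ms @ 54/7 + 169.173ms (3/7)
15. 3214.286ms @ 57/7 + 169.173ms (3/7)
16. 3383.459ms @ 60/7 + 169.173ms (3/7)

note 5 onset = 12/7b = 676.692ms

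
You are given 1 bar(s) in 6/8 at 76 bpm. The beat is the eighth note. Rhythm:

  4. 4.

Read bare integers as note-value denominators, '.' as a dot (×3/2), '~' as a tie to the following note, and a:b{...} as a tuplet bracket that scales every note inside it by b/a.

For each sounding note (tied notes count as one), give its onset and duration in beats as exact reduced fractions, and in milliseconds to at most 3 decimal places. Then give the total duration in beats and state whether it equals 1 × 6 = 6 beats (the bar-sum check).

1) 0.0ms=0b +2368.421ms=3b
2) 2368.421ms=3b +2368.421ms=3b
Σ=6b of 6 (76bpm 6/8) — PASS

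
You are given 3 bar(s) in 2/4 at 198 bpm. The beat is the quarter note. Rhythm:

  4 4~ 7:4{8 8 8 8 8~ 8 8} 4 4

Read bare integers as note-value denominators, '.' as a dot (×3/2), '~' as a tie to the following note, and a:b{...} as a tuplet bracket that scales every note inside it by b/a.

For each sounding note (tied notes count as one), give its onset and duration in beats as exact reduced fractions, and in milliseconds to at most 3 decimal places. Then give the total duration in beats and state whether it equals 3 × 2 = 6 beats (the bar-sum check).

1) 0.0ms=0b +303.03ms=1b
2) 303.03ms=1b +389.61ms=9/7b
3) 692.641ms=16/7b +86.58ms=2/7b
4) 779.221ms=18/7b +86.58ms=2/7b
5) 865.801ms=20/7b +86.58ms=2/7b
6) 952.381ms=22/7b +173.16ms=4/7b
7) 1125.541ms=26/7b +86.58ms=2/7b
8) 1212.121ms=4b +303.03ms=1b
9) 1515.152ms=5b +303.03ms=1b
Σ=6b of 6 (198bpm 2/4) — PASS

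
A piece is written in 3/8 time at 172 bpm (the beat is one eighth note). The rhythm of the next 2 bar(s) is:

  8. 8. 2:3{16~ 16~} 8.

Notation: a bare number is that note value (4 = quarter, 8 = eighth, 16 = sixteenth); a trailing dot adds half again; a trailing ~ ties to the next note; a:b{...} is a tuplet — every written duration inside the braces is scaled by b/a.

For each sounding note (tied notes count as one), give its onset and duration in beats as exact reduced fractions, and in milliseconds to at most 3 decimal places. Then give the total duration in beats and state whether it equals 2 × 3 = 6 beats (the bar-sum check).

1) 0.0ms=0b +523.256ms=3/2b
2) 523.256ms=3/2b +523.256ms=3/2b
3) 1046.512ms=3b +1046.512ms=3b
Σ=6b of 6 (172bpm 3/8) — PASS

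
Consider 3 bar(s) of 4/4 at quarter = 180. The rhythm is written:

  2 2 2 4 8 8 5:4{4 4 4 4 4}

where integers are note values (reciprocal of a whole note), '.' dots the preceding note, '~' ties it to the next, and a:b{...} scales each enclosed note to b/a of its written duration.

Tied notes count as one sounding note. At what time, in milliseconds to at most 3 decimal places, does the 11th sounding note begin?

note 11 onset = 56/5b = 3733.333ms

1. 0.0ms @ 0 + 666.667ms (2)
2. 666.667ms @ 2 + 666.667ms (2)
3. 1333.333ms @ 4 + 666.667ms (2)
4. 2000.0ms @ 6 + 333.333ms (1)
5. 2333.333ms @ 7 + 166.667ms (1/2)
6. 2500.0ms @ 15/2 + 166.667ms (1/2)
7. 2666.667ms @ 8 + 266.667ms (4/5)
8. 2933.333ms @ 44/5 + 266.667ms (4/5)
9. 3200.0ms @ 48/5 + 266.667ms (4/5)
10. 3466.667ms @ 52/5 + 266.667ms (4/5)
11. 3733.333ms @ 56/5 + 266.667ms (4/5)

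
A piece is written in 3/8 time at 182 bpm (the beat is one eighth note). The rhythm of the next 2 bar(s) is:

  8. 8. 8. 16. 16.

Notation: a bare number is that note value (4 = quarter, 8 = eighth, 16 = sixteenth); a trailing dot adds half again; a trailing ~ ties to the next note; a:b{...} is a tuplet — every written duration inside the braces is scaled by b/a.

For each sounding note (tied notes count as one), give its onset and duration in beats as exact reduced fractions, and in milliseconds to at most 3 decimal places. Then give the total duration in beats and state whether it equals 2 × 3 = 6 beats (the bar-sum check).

1) 0.0ms=0b +494.505ms=3/2b
2) 494.505ms=3/2b +494.505ms=3/2b
3) 989.011ms=3b +494.505ms=3/2b
4) 1483.516ms=9/2b +247.253ms=3/4b
5) 1730.769ms=21/4b +247.253ms=3/4b
Σ=6b of 6 (182bpm 3/8) — PASS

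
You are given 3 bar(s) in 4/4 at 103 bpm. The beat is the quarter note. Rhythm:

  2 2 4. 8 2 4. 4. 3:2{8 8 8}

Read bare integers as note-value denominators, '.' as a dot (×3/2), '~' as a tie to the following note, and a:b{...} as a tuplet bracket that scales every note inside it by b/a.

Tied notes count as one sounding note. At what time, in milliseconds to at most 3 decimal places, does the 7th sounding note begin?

note 7 onset = 19/2b = 5533.981ms

1. 0.0ms @ 0 + 1165.049ms (2)
2. 1165.049ms @ 2 + 1165.049ms (2)
3. 2330.097ms @ 4 + 873.786ms (3/2)
4. 3203.883ms @ 11/2 + 291.262ms (1/2)
5. 3495.146ms @ 6 + 1165.049ms (2)
6. 4660.194ms @ 8 + 873.786ms (3/2)
7. 5533.981ms @ 19/2 + 873.786ms (3/2)
8. 6407.767ms @ 11 + 194.175ms (1/3)
9. 6601.942ms @ 34/3 + 194.175ms (1/3)
10. 6796.117ms @ 35/3 + 194.175ms (1/3)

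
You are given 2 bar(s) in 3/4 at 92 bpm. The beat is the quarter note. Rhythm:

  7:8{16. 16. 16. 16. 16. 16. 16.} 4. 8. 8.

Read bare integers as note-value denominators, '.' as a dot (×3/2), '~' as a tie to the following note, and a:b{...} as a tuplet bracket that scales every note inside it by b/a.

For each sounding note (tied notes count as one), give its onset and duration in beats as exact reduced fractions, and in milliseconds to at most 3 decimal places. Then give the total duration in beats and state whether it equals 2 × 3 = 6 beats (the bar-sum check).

1) 0.0ms=0b +279.503ms=3/7b
2) 279.503ms=3/7b +279.503ms=3/7b
3) 559.006ms=6/7b +279.503ms=3/7b
4) 838.509ms=9/7b +279.503ms=3/7b
5) 1118.012ms=12/7b +279.503ms=3/7b
6) 1397.516ms=15/7b +279.503ms=3/7b
7) 1677.019ms=18/7b +279.503ms=3/7b
8) 1956.522ms=3b +978.261ms=3/2b
9) 2934.783ms=9/2b +489.13ms=3/4b
10) 3423.913ms=21/4b +489.13ms=3/4b
Σ=6b of 6 (92bpm 3/4) — PASS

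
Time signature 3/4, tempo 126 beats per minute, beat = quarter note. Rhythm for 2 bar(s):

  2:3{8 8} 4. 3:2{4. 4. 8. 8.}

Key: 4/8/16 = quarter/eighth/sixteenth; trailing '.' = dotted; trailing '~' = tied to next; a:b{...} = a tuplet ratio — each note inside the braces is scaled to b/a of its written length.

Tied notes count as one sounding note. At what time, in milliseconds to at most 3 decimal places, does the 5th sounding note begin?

note 5 onset = 4b = 1904.762ms

1. 0.0ms @ 0 + 357.143ms (3/4)
2. 357.143ms @ 3/4 + 357.143ms (3/4)
3. 714.286ms @ 3/2 + 714.286ms (3/2)
4. 1428.571ms @ 3 + 476.19ms (1)
5. 1904.762ms @ 4 + 476.19ms (1)
6. 2380.952ms @ 5 + 238.095ms (1/2)
7. 2619.048ms @ 11/2 + 238.095ms (1/2)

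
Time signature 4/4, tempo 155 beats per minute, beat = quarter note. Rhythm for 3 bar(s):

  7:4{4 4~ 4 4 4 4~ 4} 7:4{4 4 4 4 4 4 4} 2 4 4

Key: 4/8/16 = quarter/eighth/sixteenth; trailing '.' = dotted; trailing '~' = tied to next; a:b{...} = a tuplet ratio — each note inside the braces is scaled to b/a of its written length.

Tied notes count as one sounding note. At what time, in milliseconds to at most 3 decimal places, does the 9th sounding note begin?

note 9 onset = 40/7b = 2211.982ms

1. 0.0ms @ 0 + 221.198ms (4/7)
2. 221.198ms @ 4/7 + 442.396ms (8/7)
3. 663.594ms @ 12/7 + 221.198ms (4/7)
4. 884.793ms @ 16/7 + 221.198ms (4/7)
5. 1105.991ms @ 20/7 + 442.396ms (8/7)
6. 1548.387ms @ 4 + 221.198ms (4/7)
7. 1769.585ms @ 32/7 + 221.198ms (4/7)
8. 1990.783ms @ 36/7 + 221.198ms (4/7)
9. 2211.982ms @ 40/7 + 221.198ms (4/7)
10. 2433.18ms @ 44/7 + 221.198ms (4/7)
11. 2654.378ms @ 48/7 + 221.198ms (4/7)
12. 2875.576ms @ 52/7 + 221.198ms (4/7)
13. 3096.774ms @ 8 + 774.194ms (2)
14. 3870.968ms @ 10 + 387.097ms (1)
15. 4258.065ms @ 11 + 387.097ms (1)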